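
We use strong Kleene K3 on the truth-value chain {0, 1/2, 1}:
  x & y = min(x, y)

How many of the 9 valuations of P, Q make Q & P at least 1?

1

P = 0, Q = 0 ↦ 0  <
P = 0, Q = 1/2 ↦ 0  <
P = 0, Q = 1 ↦ 0  <
P = 1/2, Q = 0 ↦ 0  <
P = 1/2, Q = 1/2 ↦ 1/2  <
P = 1/2, Q = 1 ↦ 1/2  <
P = 1, Q = 0 ↦ 0  <
P = 1, Q = 1/2 ↦ 1/2  <
P = 1, Q = 1 ↦ 1  ≥
So 1 of the 9 assignments meets the threshold.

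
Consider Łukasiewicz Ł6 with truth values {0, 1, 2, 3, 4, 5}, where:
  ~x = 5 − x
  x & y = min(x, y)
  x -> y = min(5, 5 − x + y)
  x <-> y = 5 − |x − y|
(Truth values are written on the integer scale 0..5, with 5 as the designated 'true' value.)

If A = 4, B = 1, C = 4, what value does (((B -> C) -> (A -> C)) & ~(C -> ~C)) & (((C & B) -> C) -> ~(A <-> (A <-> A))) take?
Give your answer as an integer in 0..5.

1

B -> C = 1 -> 4 = 5
A -> C = 4 -> 4 = 5
(B -> C) -> (A -> C) = 5 -> 5 = 5
~C = ~4 = 1
C -> ~C = 4 -> 1 = 2
~(C -> ~C) = ~2 = 3
((B -> C) -> (A -> C)) & ~(C -> ~C) = 5 & 3 = 3
C & B = 4 & 1 = 1
(C & B) -> C = 1 -> 4 = 5
A <-> A = 4 <-> 4 = 5
A <-> (A <-> A) = 4 <-> 5 = 4
~(A <-> (A <-> A)) = ~4 = 1
((C & B) -> C) -> ~(A <-> (A <-> A)) = 5 -> 1 = 1
(((B -> C) -> (A -> C)) & ~(C -> ~C)) & (((C & B) -> C) -> ~(A <-> (A <-> A))) = 3 & 1 = 1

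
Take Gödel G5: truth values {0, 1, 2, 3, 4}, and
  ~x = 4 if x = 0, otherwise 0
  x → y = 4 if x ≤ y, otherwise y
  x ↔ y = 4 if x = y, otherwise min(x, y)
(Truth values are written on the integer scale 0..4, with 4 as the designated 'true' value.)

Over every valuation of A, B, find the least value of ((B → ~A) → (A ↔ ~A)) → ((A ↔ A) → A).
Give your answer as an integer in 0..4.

Take A = 1, B = 1:
~A = ~1 = 0
B → ~A = 1 → 0 = 0
~A = ~1 = 0
A ↔ ~A = 1 ↔ 0 = 0
(B → ~A) → (A ↔ ~A) = 0 → 0 = 4
A ↔ A = 1 ↔ 1 = 4
(A ↔ A) → A = 4 → 1 = 1
((B → ~A) → (A ↔ ~A)) → ((A ↔ A) → A) = 4 → 1 = 1
No assignment yields a value below 1, so this is the minimum.

1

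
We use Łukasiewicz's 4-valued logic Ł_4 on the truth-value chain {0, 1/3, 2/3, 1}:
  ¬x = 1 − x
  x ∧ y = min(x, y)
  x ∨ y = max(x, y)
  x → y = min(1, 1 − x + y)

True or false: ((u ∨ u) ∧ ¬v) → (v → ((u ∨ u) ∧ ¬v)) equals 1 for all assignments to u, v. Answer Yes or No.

u = 0, v = 0 ↦ 1
u = 0, v = 1/3 ↦ 1
u = 0, v = 2/3 ↦ 1
u = 0, v = 1 ↦ 1
u = 1/3, v = 0 ↦ 1
u = 1/3, v = 1/3 ↦ 1
u = 1/3, v = 2/3 ↦ 1
u = 1/3, v = 1 ↦ 1
u = 2/3, v = 0 ↦ 1
u = 2/3, v = 1/3 ↦ 1
u = 2/3, v = 2/3 ↦ 1
u = 2/3, v = 1 ↦ 1
u = 1, v = 0 ↦ 1
u = 1, v = 1/3 ↦ 1
u = 1, v = 2/3 ↦ 1
u = 1, v = 1 ↦ 1
Every assignment gives a value ≥ 1.

Yes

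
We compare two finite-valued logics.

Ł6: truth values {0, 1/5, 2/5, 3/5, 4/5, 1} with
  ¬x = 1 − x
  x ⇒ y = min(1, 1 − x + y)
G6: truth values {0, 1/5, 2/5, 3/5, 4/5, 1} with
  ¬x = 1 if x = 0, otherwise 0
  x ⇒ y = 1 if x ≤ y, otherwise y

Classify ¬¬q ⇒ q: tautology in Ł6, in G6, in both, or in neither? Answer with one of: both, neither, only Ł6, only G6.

only Ł6

In Ł6: every assignment gives 1 — tautology.
In G6: at q = 1/5 the value is 1/5 — not a tautology.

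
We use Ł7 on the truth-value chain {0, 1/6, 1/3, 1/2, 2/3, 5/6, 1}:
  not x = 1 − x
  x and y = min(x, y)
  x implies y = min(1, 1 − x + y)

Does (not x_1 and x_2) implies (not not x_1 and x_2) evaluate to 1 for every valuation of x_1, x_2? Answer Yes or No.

Counterexample: take x_1 = 0, x_2 = 1/6.
not x_1 = not 0 = 1
not x_1 and x_2 = 1 and 1/6 = 1/6
not x_1 = not 0 = 1
not not x_1 = not 1 = 0
not not x_1 and x_2 = 0 and 1/6 = 0
(not x_1 and x_2) implies (not not x_1 and x_2) = 1/6 implies 0 = 5/6
This gives 5/6 ≠ 1.

No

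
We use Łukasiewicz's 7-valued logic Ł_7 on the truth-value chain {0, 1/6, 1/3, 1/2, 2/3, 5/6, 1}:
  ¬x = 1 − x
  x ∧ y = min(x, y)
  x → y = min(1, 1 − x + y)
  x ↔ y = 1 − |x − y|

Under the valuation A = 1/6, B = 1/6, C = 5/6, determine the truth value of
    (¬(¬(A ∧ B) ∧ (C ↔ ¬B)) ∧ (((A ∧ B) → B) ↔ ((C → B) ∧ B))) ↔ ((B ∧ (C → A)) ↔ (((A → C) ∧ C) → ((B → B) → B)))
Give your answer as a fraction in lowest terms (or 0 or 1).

A ∧ B = 1/6 ∧ 1/6 = 1/6
¬(A ∧ B) = ¬1/6 = 5/6
¬B = ¬1/6 = 5/6
C ↔ ¬B = 5/6 ↔ 5/6 = 1
¬(A ∧ B) ∧ (C ↔ ¬B) = 5/6 ∧ 1 = 5/6
¬(¬(A ∧ B) ∧ (C ↔ ¬B)) = ¬5/6 = 1/6
A ∧ B = 1/6 ∧ 1/6 = 1/6
(A ∧ B) → B = 1/6 → 1/6 = 1
C → B = 5/6 → 1/6 = 1/3
(C → B) ∧ B = 1/3 ∧ 1/6 = 1/6
((A ∧ B) → B) ↔ ((C → B) ∧ B) = 1 ↔ 1/6 = 1/6
¬(¬(A ∧ B) ∧ (C ↔ ¬B)) ∧ (((A ∧ B) → B) ↔ ((C → B) ∧ B)) = 1/6 ∧ 1/6 = 1/6
C → A = 5/6 → 1/6 = 1/3
B ∧ (C → A) = 1/6 ∧ 1/3 = 1/6
A → C = 1/6 → 5/6 = 1
(A → C) ∧ C = 1 ∧ 5/6 = 5/6
B → B = 1/6 → 1/6 = 1
(B → B) → B = 1 → 1/6 = 1/6
((A → C) ∧ C) → ((B → B) → B) = 5/6 → 1/6 = 1/3
(B ∧ (C → A)) ↔ (((A → C) ∧ C) → ((B → B) → B)) = 1/6 ↔ 1/3 = 5/6
(¬(¬(A ∧ B) ∧ (C ↔ ¬B)) ∧ (((A ∧ B) → B) ↔ ((C → B) ∧ B))) ↔ ((B ∧ (C → A)) ↔ (((A → C) ∧ C) → ((B → B) → B))) = 1/6 ↔ 5/6 = 1/3

1/3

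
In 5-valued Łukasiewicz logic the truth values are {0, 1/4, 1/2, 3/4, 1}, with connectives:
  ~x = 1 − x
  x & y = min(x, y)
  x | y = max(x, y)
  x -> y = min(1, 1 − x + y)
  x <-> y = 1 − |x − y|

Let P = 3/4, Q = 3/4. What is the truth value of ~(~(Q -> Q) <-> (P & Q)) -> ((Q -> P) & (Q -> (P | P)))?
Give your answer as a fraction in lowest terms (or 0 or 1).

Q -> Q = 3/4 -> 3/4 = 1
~(Q -> Q) = ~1 = 0
P & Q = 3/4 & 3/4 = 3/4
~(Q -> Q) <-> (P & Q) = 0 <-> 3/4 = 1/4
~(~(Q -> Q) <-> (P & Q)) = ~1/4 = 3/4
Q -> P = 3/4 -> 3/4 = 1
P | P = 3/4 | 3/4 = 3/4
Q -> (P | P) = 3/4 -> 3/4 = 1
(Q -> P) & (Q -> (P | P)) = 1 & 1 = 1
~(~(Q -> Q) <-> (P & Q)) -> ((Q -> P) & (Q -> (P | P))) = 3/4 -> 1 = 1

1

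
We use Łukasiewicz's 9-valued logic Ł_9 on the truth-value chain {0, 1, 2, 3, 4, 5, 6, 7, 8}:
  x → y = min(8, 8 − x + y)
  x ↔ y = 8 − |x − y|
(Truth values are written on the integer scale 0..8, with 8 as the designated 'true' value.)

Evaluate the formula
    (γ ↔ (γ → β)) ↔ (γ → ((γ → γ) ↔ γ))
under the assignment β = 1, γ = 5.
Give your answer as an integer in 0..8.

γ → β = 5 → 1 = 4
γ ↔ (γ → β) = 5 ↔ 4 = 7
γ → γ = 5 → 5 = 8
(γ → γ) ↔ γ = 8 ↔ 5 = 5
γ → ((γ → γ) ↔ γ) = 5 → 5 = 8
(γ ↔ (γ → β)) ↔ (γ → ((γ → γ) ↔ γ)) = 7 ↔ 8 = 7

7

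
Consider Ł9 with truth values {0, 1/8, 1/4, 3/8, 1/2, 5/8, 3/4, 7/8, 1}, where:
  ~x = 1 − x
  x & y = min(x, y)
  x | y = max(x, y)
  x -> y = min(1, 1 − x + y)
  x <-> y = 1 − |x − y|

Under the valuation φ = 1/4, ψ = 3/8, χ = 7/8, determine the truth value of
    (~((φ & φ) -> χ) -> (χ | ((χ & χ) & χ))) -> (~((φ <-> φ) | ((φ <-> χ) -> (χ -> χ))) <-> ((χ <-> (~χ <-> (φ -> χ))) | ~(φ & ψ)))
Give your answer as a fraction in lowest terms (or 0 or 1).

1/4

φ & φ = 1/4 & 1/4 = 1/4
(φ & φ) -> χ = 1/4 -> 7/8 = 1
~((φ & φ) -> χ) = ~1 = 0
χ & χ = 7/8 & 7/8 = 7/8
(χ & χ) & χ = 7/8 & 7/8 = 7/8
χ | ((χ & χ) & χ) = 7/8 | 7/8 = 7/8
~((φ & φ) -> χ) -> (χ | ((χ & χ) & χ)) = 0 -> 7/8 = 1
φ <-> φ = 1/4 <-> 1/4 = 1
φ <-> χ = 1/4 <-> 7/8 = 3/8
χ -> χ = 7/8 -> 7/8 = 1
(φ <-> χ) -> (χ -> χ) = 3/8 -> 1 = 1
(φ <-> φ) | ((φ <-> χ) -> (χ -> χ)) = 1 | 1 = 1
~((φ <-> φ) | ((φ <-> χ) -> (χ -> χ))) = ~1 = 0
~χ = ~7/8 = 1/8
φ -> χ = 1/4 -> 7/8 = 1
~χ <-> (φ -> χ) = 1/8 <-> 1 = 1/8
χ <-> (~χ <-> (φ -> χ)) = 7/8 <-> 1/8 = 1/4
φ & ψ = 1/4 & 3/8 = 1/4
~(φ & ψ) = ~1/4 = 3/4
(χ <-> (~χ <-> (φ -> χ))) | ~(φ & ψ) = 1/4 | 3/4 = 3/4
~((φ <-> φ) | ((φ <-> χ) -> (χ -> χ))) <-> ((χ <-> (~χ <-> (φ -> χ))) | ~(φ & ψ)) = 0 <-> 3/4 = 1/4
(~((φ & φ) -> χ) -> (χ | ((χ & χ) & χ))) -> (~((φ <-> φ) | ((φ <-> χ) -> (χ -> χ))) <-> ((χ <-> (~χ <-> (φ -> χ))) | ~(φ & ψ))) = 1 -> 1/4 = 1/4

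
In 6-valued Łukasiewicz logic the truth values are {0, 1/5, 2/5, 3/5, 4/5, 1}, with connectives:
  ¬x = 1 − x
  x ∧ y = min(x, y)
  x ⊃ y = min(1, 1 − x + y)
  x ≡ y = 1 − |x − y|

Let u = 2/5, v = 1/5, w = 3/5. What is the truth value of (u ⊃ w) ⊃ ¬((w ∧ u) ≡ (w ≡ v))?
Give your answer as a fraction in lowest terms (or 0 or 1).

u ⊃ w = 2/5 ⊃ 3/5 = 1
w ∧ u = 3/5 ∧ 2/5 = 2/5
w ≡ v = 3/5 ≡ 1/5 = 3/5
(w ∧ u) ≡ (w ≡ v) = 2/5 ≡ 3/5 = 4/5
¬((w ∧ u) ≡ (w ≡ v)) = ¬4/5 = 1/5
(u ⊃ w) ⊃ ¬((w ∧ u) ≡ (w ≡ v)) = 1 ⊃ 1/5 = 1/5

1/5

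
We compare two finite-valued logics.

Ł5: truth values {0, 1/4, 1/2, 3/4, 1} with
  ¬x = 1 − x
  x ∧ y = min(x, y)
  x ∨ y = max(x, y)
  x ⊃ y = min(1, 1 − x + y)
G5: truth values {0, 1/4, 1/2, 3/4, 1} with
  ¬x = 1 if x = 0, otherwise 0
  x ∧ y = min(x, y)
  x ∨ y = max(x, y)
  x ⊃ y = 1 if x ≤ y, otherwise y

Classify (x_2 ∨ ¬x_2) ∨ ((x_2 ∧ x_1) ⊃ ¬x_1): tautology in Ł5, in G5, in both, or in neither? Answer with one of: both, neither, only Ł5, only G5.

neither

In Ł5: at x_1 = 3/4, x_2 = 1/2 the value is 3/4 — not a tautology.
In G5: at x_1 = 1/4, x_2 = 1/4 the value is 1/4 — not a tautology.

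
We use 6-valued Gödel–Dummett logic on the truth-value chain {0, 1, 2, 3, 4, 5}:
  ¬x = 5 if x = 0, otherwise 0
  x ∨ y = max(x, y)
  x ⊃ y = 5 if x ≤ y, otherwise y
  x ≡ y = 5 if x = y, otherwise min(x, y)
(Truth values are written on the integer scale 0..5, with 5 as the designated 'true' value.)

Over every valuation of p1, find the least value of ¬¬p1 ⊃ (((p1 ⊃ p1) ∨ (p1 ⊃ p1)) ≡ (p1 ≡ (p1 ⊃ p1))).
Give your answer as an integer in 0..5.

1

Take p1 = 1:
¬p1 = ¬1 = 0
¬¬p1 = ¬0 = 5
p1 ⊃ p1 = 1 ⊃ 1 = 5
p1 ⊃ p1 = 1 ⊃ 1 = 5
(p1 ⊃ p1) ∨ (p1 ⊃ p1) = 5 ∨ 5 = 5
p1 ⊃ p1 = 1 ⊃ 1 = 5
p1 ≡ (p1 ⊃ p1) = 1 ≡ 5 = 1
((p1 ⊃ p1) ∨ (p1 ⊃ p1)) ≡ (p1 ≡ (p1 ⊃ p1)) = 5 ≡ 1 = 1
¬¬p1 ⊃ (((p1 ⊃ p1) ∨ (p1 ⊃ p1)) ≡ (p1 ≡ (p1 ⊃ p1))) = 5 ⊃ 1 = 1
No assignment yields a value below 1, so this is the minimum.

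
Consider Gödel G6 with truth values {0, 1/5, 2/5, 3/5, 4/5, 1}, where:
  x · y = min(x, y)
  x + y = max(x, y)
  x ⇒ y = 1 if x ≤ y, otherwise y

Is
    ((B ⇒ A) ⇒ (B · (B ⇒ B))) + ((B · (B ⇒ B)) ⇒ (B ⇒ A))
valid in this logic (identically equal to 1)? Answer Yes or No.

At A = 1/5, B = 1, for instance:
B ⇒ A = 1 ⇒ 1/5 = 1/5
B ⇒ B = 1 ⇒ 1 = 1
B · (B ⇒ B) = 1 · 1 = 1
(B ⇒ A) ⇒ (B · (B ⇒ B)) = 1/5 ⇒ 1 = 1
(B · (B ⇒ B)) ⇒ (B ⇒ A) = 1 ⇒ 1/5 = 1/5
((B ⇒ A) ⇒ (B · (B ⇒ B))) + ((B · (B ⇒ B)) ⇒ (B ⇒ A)) = 1 + 1/5 = 1
and checking the remaining 35 assignments likewise gives ≥ 1 in every case.

Yes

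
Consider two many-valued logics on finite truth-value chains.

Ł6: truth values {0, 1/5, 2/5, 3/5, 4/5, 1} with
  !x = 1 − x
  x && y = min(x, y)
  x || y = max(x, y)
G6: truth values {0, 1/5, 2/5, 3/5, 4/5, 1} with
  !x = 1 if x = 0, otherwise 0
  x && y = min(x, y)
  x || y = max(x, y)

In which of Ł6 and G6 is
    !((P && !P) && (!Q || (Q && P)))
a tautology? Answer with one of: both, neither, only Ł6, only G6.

only G6

In Ł6: at P = 1/5, Q = 0 the value is 4/5 — not a tautology.
In G6: every assignment gives 1 — tautology.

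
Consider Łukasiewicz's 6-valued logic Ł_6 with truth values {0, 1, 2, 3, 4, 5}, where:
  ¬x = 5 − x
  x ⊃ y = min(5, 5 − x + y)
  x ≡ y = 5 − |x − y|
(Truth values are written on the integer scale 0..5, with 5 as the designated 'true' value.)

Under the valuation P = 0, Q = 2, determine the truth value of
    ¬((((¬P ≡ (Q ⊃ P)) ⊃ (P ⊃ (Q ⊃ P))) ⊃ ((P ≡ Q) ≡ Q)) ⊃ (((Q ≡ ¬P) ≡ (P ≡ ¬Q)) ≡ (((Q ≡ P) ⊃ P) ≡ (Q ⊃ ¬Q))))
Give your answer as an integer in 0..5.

¬P = ¬0 = 5
Q ⊃ P = 2 ⊃ 0 = 3
¬P ≡ (Q ⊃ P) = 5 ≡ 3 = 3
Q ⊃ P = 2 ⊃ 0 = 3
P ⊃ (Q ⊃ P) = 0 ⊃ 3 = 5
(¬P ≡ (Q ⊃ P)) ⊃ (P ⊃ (Q ⊃ P)) = 3 ⊃ 5 = 5
P ≡ Q = 0 ≡ 2 = 3
(P ≡ Q) ≡ Q = 3 ≡ 2 = 4
((¬P ≡ (Q ⊃ P)) ⊃ (P ⊃ (Q ⊃ P))) ⊃ ((P ≡ Q) ≡ Q) = 5 ⊃ 4 = 4
¬P = ¬0 = 5
Q ≡ ¬P = 2 ≡ 5 = 2
¬Q = ¬2 = 3
P ≡ ¬Q = 0 ≡ 3 = 2
(Q ≡ ¬P) ≡ (P ≡ ¬Q) = 2 ≡ 2 = 5
Q ≡ P = 2 ≡ 0 = 3
(Q ≡ P) ⊃ P = 3 ⊃ 0 = 2
¬Q = ¬2 = 3
Q ⊃ ¬Q = 2 ⊃ 3 = 5
((Q ≡ P) ⊃ P) ≡ (Q ⊃ ¬Q) = 2 ≡ 5 = 2
((Q ≡ ¬P) ≡ (P ≡ ¬Q)) ≡ (((Q ≡ P) ⊃ P) ≡ (Q ⊃ ¬Q)) = 5 ≡ 2 = 2
(((¬P ≡ (Q ⊃ P)) ⊃ (P ⊃ (Q ⊃ P))) ⊃ ((P ≡ Q) ≡ Q)) ⊃ (((Q ≡ ¬P) ≡ (P ≡ ¬Q)) ≡ (((Q ≡ P) ⊃ P) ≡ (Q ⊃ ¬Q))) = 4 ⊃ 2 = 3
¬((((¬P ≡ (Q ⊃ P)) ⊃ (P ⊃ (Q ⊃ P))) ⊃ ((P ≡ Q) ≡ Q)) ⊃ (((Q ≡ ¬P) ≡ (P ≡ ¬Q)) ≡ (((Q ≡ P) ⊃ P) ≡ (Q ⊃ ¬Q)))) = ¬3 = 2

2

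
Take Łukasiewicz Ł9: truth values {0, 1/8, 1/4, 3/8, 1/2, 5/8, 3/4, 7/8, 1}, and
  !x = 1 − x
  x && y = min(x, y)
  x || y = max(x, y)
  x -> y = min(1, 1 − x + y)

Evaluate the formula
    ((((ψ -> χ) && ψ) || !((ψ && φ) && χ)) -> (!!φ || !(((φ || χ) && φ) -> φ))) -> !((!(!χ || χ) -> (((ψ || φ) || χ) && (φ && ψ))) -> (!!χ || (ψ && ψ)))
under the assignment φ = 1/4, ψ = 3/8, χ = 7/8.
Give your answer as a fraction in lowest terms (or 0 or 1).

5/8

ψ -> χ = 3/8 -> 7/8 = 1
(ψ -> χ) && ψ = 1 && 3/8 = 3/8
ψ && φ = 3/8 && 1/4 = 1/4
(ψ && φ) && χ = 1/4 && 7/8 = 1/4
!((ψ && φ) && χ) = !1/4 = 3/4
((ψ -> χ) && ψ) || !((ψ && φ) && χ) = 3/8 || 3/4 = 3/4
!φ = !1/4 = 3/4
!!φ = !3/4 = 1/4
φ || χ = 1/4 || 7/8 = 7/8
(φ || χ) && φ = 7/8 && 1/4 = 1/4
((φ || χ) && φ) -> φ = 1/4 -> 1/4 = 1
!(((φ || χ) && φ) -> φ) = !1 = 0
!!φ || !(((φ || χ) && φ) -> φ) = 1/4 || 0 = 1/4
(((ψ -> χ) && ψ) || !((ψ && φ) && χ)) -> (!!φ || !(((φ || χ) && φ) -> φ)) = 3/4 -> 1/4 = 1/2
!χ = !7/8 = 1/8
!χ || χ = 1/8 || 7/8 = 7/8
!(!χ || χ) = !7/8 = 1/8
ψ || φ = 3/8 || 1/4 = 3/8
(ψ || φ) || χ = 3/8 || 7/8 = 7/8
φ && ψ = 1/4 && 3/8 = 1/4
((ψ || φ) || χ) && (φ && ψ) = 7/8 && 1/4 = 1/4
!(!χ || χ) -> (((ψ || φ) || χ) && (φ && ψ)) = 1/8 -> 1/4 = 1
!χ = !7/8 = 1/8
!!χ = !1/8 = 7/8
ψ && ψ = 3/8 && 3/8 = 3/8
!!χ || (ψ && ψ) = 7/8 || 3/8 = 7/8
(!(!χ || χ) -> (((ψ || φ) || χ) && (φ && ψ))) -> (!!χ || (ψ && ψ)) = 1 -> 7/8 = 7/8
!((!(!χ || χ) -> (((ψ || φ) || χ) && (φ && ψ))) -> (!!χ || (ψ && ψ))) = !7/8 = 1/8
((((ψ -> χ) && ψ) || !((ψ && φ) && χ)) -> (!!φ || !(((φ || χ) && φ) -> φ))) -> !((!(!χ || χ) -> (((ψ || φ) || χ) && (φ && ψ))) -> (!!χ || (ψ && ψ))) = 1/2 -> 1/8 = 5/8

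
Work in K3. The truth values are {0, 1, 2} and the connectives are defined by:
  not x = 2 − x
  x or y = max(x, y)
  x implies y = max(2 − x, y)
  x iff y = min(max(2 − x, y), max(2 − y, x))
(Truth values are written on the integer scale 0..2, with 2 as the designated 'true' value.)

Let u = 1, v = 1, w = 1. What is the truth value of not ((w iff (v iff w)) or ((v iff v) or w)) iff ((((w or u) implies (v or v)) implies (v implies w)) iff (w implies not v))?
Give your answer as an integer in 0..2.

1

v iff w = 1 iff 1 = 1
w iff (v iff w) = 1 iff 1 = 1
v iff v = 1 iff 1 = 1
(v iff v) or w = 1 or 1 = 1
(w iff (v iff w)) or ((v iff v) or w) = 1 or 1 = 1
not ((w iff (v iff w)) or ((v iff v) or w)) = not 1 = 1
w or u = 1 or 1 = 1
v or v = 1 or 1 = 1
(w or u) implies (v or v) = 1 implies 1 = 1
v implies w = 1 implies 1 = 1
((w or u) implies (v or v)) implies (v implies w) = 1 implies 1 = 1
not v = not 1 = 1
w implies not v = 1 implies 1 = 1
(((w or u) implies (v or v)) implies (v implies w)) iff (w implies not v) = 1 iff 1 = 1
not ((w iff (v iff w)) or ((v iff v) or w)) iff ((((w or u) implies (v or v)) implies (v implies w)) iff (w implies not v)) = 1 iff 1 = 1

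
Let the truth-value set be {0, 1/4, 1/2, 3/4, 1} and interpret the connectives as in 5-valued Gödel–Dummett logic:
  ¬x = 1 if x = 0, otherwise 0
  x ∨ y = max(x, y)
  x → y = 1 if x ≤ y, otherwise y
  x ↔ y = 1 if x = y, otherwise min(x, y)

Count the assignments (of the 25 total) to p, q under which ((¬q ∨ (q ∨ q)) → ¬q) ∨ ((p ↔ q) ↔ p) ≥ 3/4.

18

value 1: 16 assignments (counts)
value 3/4: 2 assignments (counts)
value 1/2: 3 assignments
value 1/4: 4 assignments
So 18 of the 25 assignments meet the threshold.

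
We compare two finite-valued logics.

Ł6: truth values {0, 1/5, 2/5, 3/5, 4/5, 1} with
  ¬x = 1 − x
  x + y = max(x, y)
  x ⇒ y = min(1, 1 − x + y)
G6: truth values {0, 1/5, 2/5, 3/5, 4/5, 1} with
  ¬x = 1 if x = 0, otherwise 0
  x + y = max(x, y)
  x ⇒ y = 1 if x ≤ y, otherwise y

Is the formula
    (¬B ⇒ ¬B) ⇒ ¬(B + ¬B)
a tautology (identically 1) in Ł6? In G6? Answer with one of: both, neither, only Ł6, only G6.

In Ł6: at B = 0 the value is 0 — not a tautology.
In G6: at B = 0 the value is 0 — not a tautology.

neither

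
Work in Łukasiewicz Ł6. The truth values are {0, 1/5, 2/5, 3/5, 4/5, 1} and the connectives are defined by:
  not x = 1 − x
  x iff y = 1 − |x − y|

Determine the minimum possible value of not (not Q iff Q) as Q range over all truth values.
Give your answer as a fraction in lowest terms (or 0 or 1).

Take Q = 2/5:
not Q = not 2/5 = 3/5
not Q iff Q = 3/5 iff 2/5 = 4/5
not (not Q iff Q) = not 4/5 = 1/5
No assignment yields a value below 1/5, so this is the minimum.

1/5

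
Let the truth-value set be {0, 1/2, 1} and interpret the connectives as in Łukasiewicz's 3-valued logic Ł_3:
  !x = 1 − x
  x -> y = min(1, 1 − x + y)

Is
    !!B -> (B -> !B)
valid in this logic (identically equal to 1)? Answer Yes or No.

Counterexample: take B = 1.
!B = !1 = 0
!!B = !0 = 1
B -> !B = 1 -> 0 = 0
!!B -> (B -> !B) = 1 -> 0 = 0
This gives 0 ≠ 1.

No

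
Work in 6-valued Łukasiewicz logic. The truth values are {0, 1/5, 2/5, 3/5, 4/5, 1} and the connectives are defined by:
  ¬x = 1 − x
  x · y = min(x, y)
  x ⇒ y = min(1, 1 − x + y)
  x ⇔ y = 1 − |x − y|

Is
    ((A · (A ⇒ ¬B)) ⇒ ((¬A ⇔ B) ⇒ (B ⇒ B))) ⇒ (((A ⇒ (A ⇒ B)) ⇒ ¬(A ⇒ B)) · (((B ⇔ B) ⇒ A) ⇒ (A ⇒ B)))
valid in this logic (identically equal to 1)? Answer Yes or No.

Counterexample: take A = 0, B = 0.
¬B = ¬0 = 1
A ⇒ ¬B = 0 ⇒ 1 = 1
A · (A ⇒ ¬B) = 0 · 1 = 0
¬A = ¬0 = 1
¬A ⇔ B = 1 ⇔ 0 = 0
B ⇒ B = 0 ⇒ 0 = 1
(¬A ⇔ B) ⇒ (B ⇒ B) = 0 ⇒ 1 = 1
(A · (A ⇒ ¬B)) ⇒ ((¬A ⇔ B) ⇒ (B ⇒ B)) = 0 ⇒ 1 = 1
A ⇒ B = 0 ⇒ 0 = 1
A ⇒ (A ⇒ B) = 0 ⇒ 1 = 1
A ⇒ B = 0 ⇒ 0 = 1
¬(A ⇒ B) = ¬1 = 0
(A ⇒ (A ⇒ B)) ⇒ ¬(A ⇒ B) = 1 ⇒ 0 = 0
B ⇔ B = 0 ⇔ 0 = 1
(B ⇔ B) ⇒ A = 1 ⇒ 0 = 0
A ⇒ B = 0 ⇒ 0 = 1
((B ⇔ B) ⇒ A) ⇒ (A ⇒ B) = 0 ⇒ 1 = 1
((A ⇒ (A ⇒ B)) ⇒ ¬(A ⇒ B)) · (((B ⇔ B) ⇒ A) ⇒ (A ⇒ B)) = 0 · 1 = 0
((A · (A ⇒ ¬B)) ⇒ ((¬A ⇔ B) ⇒ (B ⇒ B))) ⇒ (((A ⇒ (A ⇒ B)) ⇒ ¬(A ⇒ B)) · (((B ⇔ B) ⇒ A) ⇒ (A ⇒ B))) = 1 ⇒ 0 = 0
This gives 0 ≠ 1.

No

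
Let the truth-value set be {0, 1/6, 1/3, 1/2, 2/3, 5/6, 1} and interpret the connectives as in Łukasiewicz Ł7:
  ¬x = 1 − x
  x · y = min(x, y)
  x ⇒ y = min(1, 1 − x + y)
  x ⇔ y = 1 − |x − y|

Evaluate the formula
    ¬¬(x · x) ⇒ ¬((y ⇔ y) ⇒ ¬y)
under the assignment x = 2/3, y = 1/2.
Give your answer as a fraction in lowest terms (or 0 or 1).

5/6

x · x = 2/3 · 2/3 = 2/3
¬(x · x) = ¬2/3 = 1/3
¬¬(x · x) = ¬1/3 = 2/3
y ⇔ y = 1/2 ⇔ 1/2 = 1
¬y = ¬1/2 = 1/2
(y ⇔ y) ⇒ ¬y = 1 ⇒ 1/2 = 1/2
¬((y ⇔ y) ⇒ ¬y) = ¬1/2 = 1/2
¬¬(x · x) ⇒ ¬((y ⇔ y) ⇒ ¬y) = 2/3 ⇒ 1/2 = 5/6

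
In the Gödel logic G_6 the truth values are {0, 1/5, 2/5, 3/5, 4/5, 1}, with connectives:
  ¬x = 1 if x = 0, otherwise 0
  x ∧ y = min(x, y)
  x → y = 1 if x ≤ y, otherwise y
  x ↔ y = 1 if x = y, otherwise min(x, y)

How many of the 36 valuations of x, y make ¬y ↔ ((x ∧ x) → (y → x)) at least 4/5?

6

value 1: 6 assignments (counts)
value 0: 30 assignments
So 6 of the 36 assignments meet the threshold.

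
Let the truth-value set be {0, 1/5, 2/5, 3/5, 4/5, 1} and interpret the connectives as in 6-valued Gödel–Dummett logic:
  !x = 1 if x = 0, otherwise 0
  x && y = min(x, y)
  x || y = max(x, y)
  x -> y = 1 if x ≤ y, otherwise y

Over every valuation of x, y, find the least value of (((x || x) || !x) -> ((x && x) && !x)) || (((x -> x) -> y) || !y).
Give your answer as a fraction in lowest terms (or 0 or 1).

1/5

Take x = 0, y = 1/5:
x || x = 0 || 0 = 0
!x = !0 = 1
(x || x) || !x = 0 || 1 = 1
x && x = 0 && 0 = 0
!x = !0 = 1
(x && x) && !x = 0 && 1 = 0
((x || x) || !x) -> ((x && x) && !x) = 1 -> 0 = 0
x -> x = 0 -> 0 = 1
(x -> x) -> y = 1 -> 1/5 = 1/5
!y = !1/5 = 0
((x -> x) -> y) || !y = 1/5 || 0 = 1/5
(((x || x) || !x) -> ((x && x) && !x)) || (((x -> x) -> y) || !y) = 0 || 1/5 = 1/5
No assignment yields a value below 1/5, so this is the minimum.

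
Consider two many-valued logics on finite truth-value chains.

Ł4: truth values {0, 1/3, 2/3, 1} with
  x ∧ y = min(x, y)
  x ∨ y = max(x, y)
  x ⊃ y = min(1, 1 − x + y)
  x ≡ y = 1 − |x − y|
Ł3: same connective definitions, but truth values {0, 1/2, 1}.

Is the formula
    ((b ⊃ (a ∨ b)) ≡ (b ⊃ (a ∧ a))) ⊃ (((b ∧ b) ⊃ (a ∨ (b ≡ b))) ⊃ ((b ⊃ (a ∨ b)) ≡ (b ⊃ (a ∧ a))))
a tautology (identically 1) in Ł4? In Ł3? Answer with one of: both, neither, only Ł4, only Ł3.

In Ł4: every assignment gives 1 — tautology.
In Ł3: every assignment gives 1 — tautology.

both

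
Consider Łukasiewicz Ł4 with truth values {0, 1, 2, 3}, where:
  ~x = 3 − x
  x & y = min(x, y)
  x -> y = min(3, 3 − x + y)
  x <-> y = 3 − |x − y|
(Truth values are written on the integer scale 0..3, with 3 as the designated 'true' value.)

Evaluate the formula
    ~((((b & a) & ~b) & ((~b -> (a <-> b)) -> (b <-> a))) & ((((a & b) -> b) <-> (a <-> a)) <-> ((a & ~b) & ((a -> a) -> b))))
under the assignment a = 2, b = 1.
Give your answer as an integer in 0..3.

2

b & a = 1 & 2 = 1
~b = ~1 = 2
(b & a) & ~b = 1 & 2 = 1
~b = ~1 = 2
a <-> b = 2 <-> 1 = 2
~b -> (a <-> b) = 2 -> 2 = 3
b <-> a = 1 <-> 2 = 2
(~b -> (a <-> b)) -> (b <-> a) = 3 -> 2 = 2
((b & a) & ~b) & ((~b -> (a <-> b)) -> (b <-> a)) = 1 & 2 = 1
a & b = 2 & 1 = 1
(a & b) -> b = 1 -> 1 = 3
a <-> a = 2 <-> 2 = 3
((a & b) -> b) <-> (a <-> a) = 3 <-> 3 = 3
~b = ~1 = 2
a & ~b = 2 & 2 = 2
a -> a = 2 -> 2 = 3
(a -> a) -> b = 3 -> 1 = 1
(a & ~b) & ((a -> a) -> b) = 2 & 1 = 1
(((a & b) -> b) <-> (a <-> a)) <-> ((a & ~b) & ((a -> a) -> b)) = 3 <-> 1 = 1
(((b & a) & ~b) & ((~b -> (a <-> b)) -> (b <-> a))) & ((((a & b) -> b) <-> (a <-> a)) <-> ((a & ~b) & ((a -> a) -> b))) = 1 & 1 = 1
~((((b & a) & ~b) & ((~b -> (a <-> b)) -> (b <-> a))) & ((((a & b) -> b) <-> (a <-> a)) <-> ((a & ~b) & ((a -> a) -> b)))) = ~1 = 2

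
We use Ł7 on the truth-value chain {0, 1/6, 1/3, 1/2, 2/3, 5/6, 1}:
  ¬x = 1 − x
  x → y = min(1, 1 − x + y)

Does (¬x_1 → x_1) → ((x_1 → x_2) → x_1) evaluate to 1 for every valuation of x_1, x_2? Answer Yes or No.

Counterexample: take x_1 = 1/6, x_2 = 1/6.
¬x_1 = ¬1/6 = 5/6
¬x_1 → x_1 = 5/6 → 1/6 = 1/3
x_1 → x_2 = 1/6 → 1/6 = 1
(x_1 → x_2) → x_1 = 1 → 1/6 = 1/6
(¬x_1 → x_1) → ((x_1 → x_2) → x_1) = 1/3 → 1/6 = 5/6
This gives 5/6 ≠ 1.

No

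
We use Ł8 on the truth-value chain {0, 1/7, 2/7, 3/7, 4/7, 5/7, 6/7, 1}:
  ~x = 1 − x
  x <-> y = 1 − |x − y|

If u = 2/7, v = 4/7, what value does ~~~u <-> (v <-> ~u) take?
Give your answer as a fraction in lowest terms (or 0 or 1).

~u = ~2/7 = 5/7
~~u = ~5/7 = 2/7
~~~u = ~2/7 = 5/7
~u = ~2/7 = 5/7
v <-> ~u = 4/7 <-> 5/7 = 6/7
~~~u <-> (v <-> ~u) = 5/7 <-> 6/7 = 6/7

6/7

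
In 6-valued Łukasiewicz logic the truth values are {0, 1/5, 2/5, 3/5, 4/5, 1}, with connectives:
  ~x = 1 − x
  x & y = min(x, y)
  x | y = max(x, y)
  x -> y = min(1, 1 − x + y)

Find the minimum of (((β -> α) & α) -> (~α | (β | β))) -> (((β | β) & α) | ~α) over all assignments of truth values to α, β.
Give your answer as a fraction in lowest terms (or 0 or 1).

Take α = 2/5, β = 0:
β -> α = 0 -> 2/5 = 1
(β -> α) & α = 1 & 2/5 = 2/5
~α = ~2/5 = 3/5
β | β = 0 | 0 = 0
~α | (β | β) = 3/5 | 0 = 3/5
((β -> α) & α) -> (~α | (β | β)) = 2/5 -> 3/5 = 1
β | β = 0 | 0 = 0
(β | β) & α = 0 & 2/5 = 0
~α = ~2/5 = 3/5
((β | β) & α) | ~α = 0 | 3/5 = 3/5
(((β -> α) & α) -> (~α | (β | β))) -> (((β | β) & α) | ~α) = 1 -> 3/5 = 3/5
No assignment yields a value below 3/5, so this is the minimum.

3/5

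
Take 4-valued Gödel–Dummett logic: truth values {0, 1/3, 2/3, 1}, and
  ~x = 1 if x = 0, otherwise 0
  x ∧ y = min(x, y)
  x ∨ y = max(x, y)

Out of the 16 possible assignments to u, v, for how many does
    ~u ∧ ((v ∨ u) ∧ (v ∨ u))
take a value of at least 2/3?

2

u = 0, v = 0 ↦ 0  <
u = 0, v = 1/3 ↦ 1/3  <
u = 0, v = 2/3 ↦ 2/3  ≥
u = 0, v = 1 ↦ 1  ≥
u = 1/3, v = 0 ↦ 0  <
u = 1/3, v = 1/3 ↦ 0  <
u = 1/3, v = 2/3 ↦ 0  <
u = 1/3, v = 1 ↦ 0  <
u = 2/3, v = 0 ↦ 0  <
u = 2/3, v = 1/3 ↦ 0  <
u = 2/3, v = 2/3 ↦ 0  <
u = 2/3, v = 1 ↦ 0  <
u = 1, v = 0 ↦ 0  <
u = 1, v = 1/3 ↦ 0  <
u = 1, v = 2/3 ↦ 0  <
u = 1, v = 1 ↦ 0  <
So 2 of the 16 assignments meet the threshold.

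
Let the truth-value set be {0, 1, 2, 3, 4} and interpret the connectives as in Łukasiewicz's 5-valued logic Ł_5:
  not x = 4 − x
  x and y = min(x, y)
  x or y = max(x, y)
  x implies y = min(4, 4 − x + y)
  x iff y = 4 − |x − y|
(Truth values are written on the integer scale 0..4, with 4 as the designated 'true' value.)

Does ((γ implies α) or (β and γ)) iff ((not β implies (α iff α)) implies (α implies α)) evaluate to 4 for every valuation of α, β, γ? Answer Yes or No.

Counterexample: take α = 0, β = 0, γ = 1.
γ implies α = 1 implies 0 = 3
β and γ = 0 and 1 = 0
(γ implies α) or (β and γ) = 3 or 0 = 3
not β = not 0 = 4
α iff α = 0 iff 0 = 4
not β implies (α iff α) = 4 implies 4 = 4
α implies α = 0 implies 0 = 4
(not β implies (α iff α)) implies (α implies α) = 4 implies 4 = 4
((γ implies α) or (β and γ)) iff ((not β implies (α iff α)) implies (α implies α)) = 3 iff 4 = 3
This gives 3 ≠ 4.

No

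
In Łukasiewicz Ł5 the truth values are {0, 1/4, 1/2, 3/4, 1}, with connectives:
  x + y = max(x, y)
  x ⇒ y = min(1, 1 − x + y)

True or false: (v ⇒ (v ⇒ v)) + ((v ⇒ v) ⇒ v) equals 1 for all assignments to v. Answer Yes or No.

Yes

v = 0 ↦ 1
v = 1/4 ↦ 1
v = 1/2 ↦ 1
v = 3/4 ↦ 1
v = 1 ↦ 1
Every assignment gives a value ≥ 1.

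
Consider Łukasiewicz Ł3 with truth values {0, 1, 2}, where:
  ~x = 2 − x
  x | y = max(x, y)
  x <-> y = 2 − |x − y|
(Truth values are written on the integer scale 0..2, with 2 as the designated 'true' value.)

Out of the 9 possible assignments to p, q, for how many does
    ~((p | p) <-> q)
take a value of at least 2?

p = 0, q = 0 ↦ 0  <
p = 0, q = 1 ↦ 1  <
p = 0, q = 2 ↦ 2  ≥
p = 1, q = 0 ↦ 1  <
p = 1, q = 1 ↦ 0  <
p = 1, q = 2 ↦ 1  <
p = 2, q = 0 ↦ 2  ≥
p = 2, q = 1 ↦ 1  <
p = 2, q = 2 ↦ 0  <
So 2 of the 9 assignments meet the threshold.

2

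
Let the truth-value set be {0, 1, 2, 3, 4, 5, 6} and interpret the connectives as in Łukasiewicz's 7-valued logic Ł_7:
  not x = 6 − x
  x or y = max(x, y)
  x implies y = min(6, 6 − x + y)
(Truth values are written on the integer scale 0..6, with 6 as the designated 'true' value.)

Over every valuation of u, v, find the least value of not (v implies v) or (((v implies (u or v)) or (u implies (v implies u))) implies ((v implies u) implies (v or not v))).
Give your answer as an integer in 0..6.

Take u = 3, v = 3:
v implies v = 3 implies 3 = 6
not (v implies v) = not 6 = 0
u or v = 3 or 3 = 3
v implies (u or v) = 3 implies 3 = 6
v implies u = 3 implies 3 = 6
u implies (v implies u) = 3 implies 6 = 6
(v implies (u or v)) or (u implies (v implies u)) = 6 or 6 = 6
v implies u = 3 implies 3 = 6
not v = not 3 = 3
v or not v = 3 or 3 = 3
(v implies u) implies (v or not v) = 6 implies 3 = 3
((v implies (u or v)) or (u implies (v implies u))) implies ((v implies u) implies (v or not v)) = 6 implies 3 = 3
not (v implies v) or (((v implies (u or v)) or (u implies (v implies u))) implies ((v implies u) implies (v or not v))) = 0 or 3 = 3
No assignment yields a value below 3, so this is the minimum.

3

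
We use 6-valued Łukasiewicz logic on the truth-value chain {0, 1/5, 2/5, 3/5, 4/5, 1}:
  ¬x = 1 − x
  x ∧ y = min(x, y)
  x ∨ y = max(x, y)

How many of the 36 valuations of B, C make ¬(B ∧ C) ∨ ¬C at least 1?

value 1: 11 assignments (counts)
value 4/5: 9 assignments
value 3/5: 7 assignments
value 2/5: 5 assignments
value 1/5: 3 assignments
value 0: 1 assignment
So 11 of the 36 assignments meet the threshold.

11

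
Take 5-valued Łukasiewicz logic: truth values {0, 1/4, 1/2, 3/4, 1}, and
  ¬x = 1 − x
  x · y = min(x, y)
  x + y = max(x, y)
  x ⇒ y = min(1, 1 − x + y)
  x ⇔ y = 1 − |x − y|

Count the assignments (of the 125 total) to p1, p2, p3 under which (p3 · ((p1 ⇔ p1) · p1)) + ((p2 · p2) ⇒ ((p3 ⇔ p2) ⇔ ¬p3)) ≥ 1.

value 1: 92 assignments (counts)
value 3/4: 6 assignments
value 1/2: 20 assignments
value 1/4: 1 assignment
value 0: 6 assignments
So 92 of the 125 assignments meet the threshold.

92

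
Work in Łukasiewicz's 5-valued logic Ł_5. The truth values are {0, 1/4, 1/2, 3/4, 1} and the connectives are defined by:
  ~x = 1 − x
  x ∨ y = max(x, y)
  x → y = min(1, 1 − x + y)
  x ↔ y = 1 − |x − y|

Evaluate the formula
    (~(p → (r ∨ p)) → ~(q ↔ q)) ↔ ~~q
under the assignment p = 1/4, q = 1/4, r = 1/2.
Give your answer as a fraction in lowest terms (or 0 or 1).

r ∨ p = 1/2 ∨ 1/4 = 1/2
p → (r ∨ p) = 1/4 → 1/2 = 1
~(p → (r ∨ p)) = ~1 = 0
q ↔ q = 1/4 ↔ 1/4 = 1
~(q ↔ q) = ~1 = 0
~(p → (r ∨ p)) → ~(q ↔ q) = 0 → 0 = 1
~q = ~1/4 = 3/4
~~q = ~3/4 = 1/4
(~(p → (r ∨ p)) → ~(q ↔ q)) ↔ ~~q = 1 ↔ 1/4 = 1/4

1/4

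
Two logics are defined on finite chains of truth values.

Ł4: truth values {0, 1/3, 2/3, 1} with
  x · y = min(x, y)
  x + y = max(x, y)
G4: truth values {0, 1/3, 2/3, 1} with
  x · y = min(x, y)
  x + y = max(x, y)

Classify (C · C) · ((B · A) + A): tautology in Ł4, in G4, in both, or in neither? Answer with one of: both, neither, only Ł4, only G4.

In Ł4: at A = 0, B = 0, C = 0 the value is 0 — not a tautology.
In G4: at A = 0, B = 0, C = 0 the value is 0 — not a tautology.

neither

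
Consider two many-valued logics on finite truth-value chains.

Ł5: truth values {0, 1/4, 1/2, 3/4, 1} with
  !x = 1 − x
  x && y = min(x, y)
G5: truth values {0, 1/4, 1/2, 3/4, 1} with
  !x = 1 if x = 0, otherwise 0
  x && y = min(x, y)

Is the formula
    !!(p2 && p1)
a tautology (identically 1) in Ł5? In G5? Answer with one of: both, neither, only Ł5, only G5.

In Ł5: at p1 = 0, p2 = 0 the value is 0 — not a tautology.
In G5: at p1 = 0, p2 = 0 the value is 0 — not a tautology.

neither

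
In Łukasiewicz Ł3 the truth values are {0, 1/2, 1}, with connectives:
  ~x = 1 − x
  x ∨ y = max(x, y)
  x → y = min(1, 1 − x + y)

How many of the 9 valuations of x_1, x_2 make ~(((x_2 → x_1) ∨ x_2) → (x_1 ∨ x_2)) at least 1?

x_1 = 0, x_2 = 0 ↦ 1  ≥
x_1 = 0, x_2 = 1/2 ↦ 0  <
x_1 = 0, x_2 = 1 ↦ 0  <
x_1 = 1/2, x_2 = 0 ↦ 1/2  <
x_1 = 1/2, x_2 = 1/2 ↦ 1/2  <
x_1 = 1/2, x_2 = 1 ↦ 0  <
x_1 = 1, x_2 = 0 ↦ 0  <
x_1 = 1, x_2 = 1/2 ↦ 0  <
x_1 = 1, x_2 = 1 ↦ 0  <
So 1 of the 9 assignments meets the threshold.

1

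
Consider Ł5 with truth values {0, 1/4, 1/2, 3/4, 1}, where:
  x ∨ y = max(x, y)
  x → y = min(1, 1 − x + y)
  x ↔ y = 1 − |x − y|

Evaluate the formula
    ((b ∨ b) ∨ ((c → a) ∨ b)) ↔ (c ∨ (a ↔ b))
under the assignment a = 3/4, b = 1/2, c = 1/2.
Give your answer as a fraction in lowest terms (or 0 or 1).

b ∨ b = 1/2 ∨ 1/2 = 1/2
c → a = 1/2 → 3/4 = 1
(c → a) ∨ b = 1 ∨ 1/2 = 1
(b ∨ b) ∨ ((c → a) ∨ b) = 1/2 ∨ 1 = 1
a ↔ b = 3/4 ↔ 1/2 = 3/4
c ∨ (a ↔ b) = 1/2 ∨ 3/4 = 3/4
((b ∨ b) ∨ ((c → a) ∨ b)) ↔ (c ∨ (a ↔ b)) = 1 ↔ 3/4 = 3/4

3/4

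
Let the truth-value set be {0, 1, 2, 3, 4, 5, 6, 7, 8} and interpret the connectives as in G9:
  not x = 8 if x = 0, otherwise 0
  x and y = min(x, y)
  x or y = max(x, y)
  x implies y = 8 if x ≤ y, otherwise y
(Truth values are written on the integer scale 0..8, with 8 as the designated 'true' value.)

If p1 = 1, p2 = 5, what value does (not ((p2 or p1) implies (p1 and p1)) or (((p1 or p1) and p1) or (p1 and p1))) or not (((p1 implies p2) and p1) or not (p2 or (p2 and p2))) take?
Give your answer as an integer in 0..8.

p2 or p1 = 5 or 1 = 5
p1 and p1 = 1 and 1 = 1
(p2 or p1) implies (p1 and p1) = 5 implies 1 = 1
not ((p2 or p1) implies (p1 and p1)) = not 1 = 0
p1 or p1 = 1 or 1 = 1
(p1 or p1) and p1 = 1 and 1 = 1
p1 and p1 = 1 and 1 = 1
((p1 or p1) and p1) or (p1 and p1) = 1 or 1 = 1
not ((p2 or p1) implies (p1 and p1)) or (((p1 or p1) and p1) or (p1 and p1)) = 0 or 1 = 1
p1 implies p2 = 1 implies 5 = 8
(p1 implies p2) and p1 = 8 and 1 = 1
p2 and p2 = 5 and 5 = 5
p2 or (p2 and p2) = 5 or 5 = 5
not (p2 or (p2 and p2)) = not 5 = 0
((p1 implies p2) and p1) or not (p2 or (p2 and p2)) = 1 or 0 = 1
not (((p1 implies p2) and p1) or not (p2 or (p2 and p2))) = not 1 = 0
(not ((p2 or p1) implies (p1 and p1)) or (((p1 or p1) and p1) or (p1 and p1))) or not (((p1 implies p2) and p1) or not (p2 or (p2 and p2))) = 1 or 0 = 1

1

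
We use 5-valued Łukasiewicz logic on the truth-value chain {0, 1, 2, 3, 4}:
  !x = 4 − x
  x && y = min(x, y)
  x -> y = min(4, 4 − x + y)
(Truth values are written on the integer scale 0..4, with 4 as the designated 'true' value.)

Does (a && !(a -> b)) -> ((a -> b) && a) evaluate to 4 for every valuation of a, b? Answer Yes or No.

No

Counterexample: take a = 3, b = 0.
a -> b = 3 -> 0 = 1
!(a -> b) = !1 = 3
a && !(a -> b) = 3 && 3 = 3
a -> b = 3 -> 0 = 1
(a -> b) && a = 1 && 3 = 1
(a && !(a -> b)) -> ((a -> b) && a) = 3 -> 1 = 2
This gives 2 ≠ 4.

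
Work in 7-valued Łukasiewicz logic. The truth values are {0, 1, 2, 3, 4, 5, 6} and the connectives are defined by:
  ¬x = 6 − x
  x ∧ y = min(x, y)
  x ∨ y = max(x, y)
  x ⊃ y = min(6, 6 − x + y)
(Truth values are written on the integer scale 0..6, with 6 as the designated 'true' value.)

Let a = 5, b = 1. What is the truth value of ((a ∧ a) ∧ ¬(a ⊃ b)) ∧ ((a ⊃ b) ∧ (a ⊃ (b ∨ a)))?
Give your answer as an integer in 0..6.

2

a ∧ a = 5 ∧ 5 = 5
a ⊃ b = 5 ⊃ 1 = 2
¬(a ⊃ b) = ¬2 = 4
(a ∧ a) ∧ ¬(a ⊃ b) = 5 ∧ 4 = 4
a ⊃ b = 5 ⊃ 1 = 2
b ∨ a = 1 ∨ 5 = 5
a ⊃ (b ∨ a) = 5 ⊃ 5 = 6
(a ⊃ b) ∧ (a ⊃ (b ∨ a)) = 2 ∧ 6 = 2
((a ∧ a) ∧ ¬(a ⊃ b)) ∧ ((a ⊃ b) ∧ (a ⊃ (b ∨ a))) = 4 ∧ 2 = 2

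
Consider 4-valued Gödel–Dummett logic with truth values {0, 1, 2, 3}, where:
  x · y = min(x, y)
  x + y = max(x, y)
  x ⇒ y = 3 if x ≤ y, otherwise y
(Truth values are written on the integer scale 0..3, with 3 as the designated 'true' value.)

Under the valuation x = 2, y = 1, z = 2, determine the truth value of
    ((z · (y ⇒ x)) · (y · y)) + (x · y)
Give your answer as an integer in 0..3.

1

y ⇒ x = 1 ⇒ 2 = 3
z · (y ⇒ x) = 2 · 3 = 2
y · y = 1 · 1 = 1
(z · (y ⇒ x)) · (y · y) = 2 · 1 = 1
x · y = 2 · 1 = 1
((z · (y ⇒ x)) · (y · y)) + (x · y) = 1 + 1 = 1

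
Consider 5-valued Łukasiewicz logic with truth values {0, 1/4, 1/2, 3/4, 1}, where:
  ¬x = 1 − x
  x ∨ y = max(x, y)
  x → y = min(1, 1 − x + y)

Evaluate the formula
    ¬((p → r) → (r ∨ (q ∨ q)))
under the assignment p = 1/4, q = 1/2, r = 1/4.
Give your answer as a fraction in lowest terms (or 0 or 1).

p → r = 1/4 → 1/4 = 1
q ∨ q = 1/2 ∨ 1/2 = 1/2
r ∨ (q ∨ q) = 1/4 ∨ 1/2 = 1/2
(p → r) → (r ∨ (q ∨ q)) = 1 → 1/2 = 1/2
¬((p → r) → (r ∨ (q ∨ q))) = ¬1/2 = 1/2

1/2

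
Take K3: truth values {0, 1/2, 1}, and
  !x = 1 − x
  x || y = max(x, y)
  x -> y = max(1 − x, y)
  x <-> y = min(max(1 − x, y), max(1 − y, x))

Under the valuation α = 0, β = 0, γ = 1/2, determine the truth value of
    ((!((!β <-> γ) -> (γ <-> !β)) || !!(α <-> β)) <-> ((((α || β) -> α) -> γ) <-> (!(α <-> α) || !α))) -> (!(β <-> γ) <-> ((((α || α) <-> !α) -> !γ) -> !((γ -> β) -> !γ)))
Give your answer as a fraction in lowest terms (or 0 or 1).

!β = !0 = 1
!β <-> γ = 1 <-> 1/2 = 1/2
!β = !0 = 1
γ <-> !β = 1/2 <-> 1 = 1/2
(!β <-> γ) -> (γ <-> !β) = 1/2 -> 1/2 = 1/2
!((!β <-> γ) -> (γ <-> !β)) = !1/2 = 1/2
α <-> β = 0 <-> 0 = 1
!(α <-> β) = !1 = 0
!!(α <-> β) = !0 = 1
!((!β <-> γ) -> (γ <-> !β)) || !!(α <-> β) = 1/2 || 1 = 1
α || β = 0 || 0 = 0
(α || β) -> α = 0 -> 0 = 1
((α || β) -> α) -> γ = 1 -> 1/2 = 1/2
α <-> α = 0 <-> 0 = 1
!(α <-> α) = !1 = 0
!α = !0 = 1
!(α <-> α) || !α = 0 || 1 = 1
(((α || β) -> α) -> γ) <-> (!(α <-> α) || !α) = 1/2 <-> 1 = 1/2
(!((!β <-> γ) -> (γ <-> !β)) || !!(α <-> β)) <-> ((((α || β) -> α) -> γ) <-> (!(α <-> α) || !α)) = 1 <-> 1/2 = 1/2
β <-> γ = 0 <-> 1/2 = 1/2
!(β <-> γ) = !1/2 = 1/2
α || α = 0 || 0 = 0
!α = !0 = 1
(α || α) <-> !α = 0 <-> 1 = 0
!γ = !1/2 = 1/2
((α || α) <-> !α) -> !γ = 0 -> 1/2 = 1
γ -> β = 1/2 -> 0 = 1/2
!γ = !1/2 = 1/2
(γ -> β) -> !γ = 1/2 -> 1/2 = 1/2
!((γ -> β) -> !γ) = !1/2 = 1/2
(((α || α) <-> !α) -> !γ) -> !((γ -> β) -> !γ) = 1 -> 1/2 = 1/2
!(β <-> γ) <-> ((((α || α) <-> !α) -> !γ) -> !((γ -> β) -> !γ)) = 1/2 <-> 1/2 = 1/2
((!((!β <-> γ) -> (γ <-> !β)) || !!(α <-> β)) <-> ((((α || β) -> α) -> γ) <-> (!(α <-> α) || !α))) -> (!(β <-> γ) <-> ((((α || α) <-> !α) -> !γ) -> !((γ -> β) -> !γ))) = 1/2 -> 1/2 = 1/2

1/2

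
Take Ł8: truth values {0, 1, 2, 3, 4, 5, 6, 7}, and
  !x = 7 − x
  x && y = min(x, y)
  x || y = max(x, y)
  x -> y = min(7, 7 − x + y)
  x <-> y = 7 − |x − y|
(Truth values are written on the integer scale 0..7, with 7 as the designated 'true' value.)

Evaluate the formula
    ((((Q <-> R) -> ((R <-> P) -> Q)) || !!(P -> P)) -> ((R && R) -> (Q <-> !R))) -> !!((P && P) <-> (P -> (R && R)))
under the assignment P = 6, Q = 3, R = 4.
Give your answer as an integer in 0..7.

Q <-> R = 3 <-> 4 = 6
R <-> P = 4 <-> 6 = 5
(R <-> P) -> Q = 5 -> 3 = 5
(Q <-> R) -> ((R <-> P) -> Q) = 6 -> 5 = 6
P -> P = 6 -> 6 = 7
!(P -> P) = !7 = 0
!!(P -> P) = !0 = 7
((Q <-> R) -> ((R <-> P) -> Q)) || !!(P -> P) = 6 || 7 = 7
R && R = 4 && 4 = 4
!R = !4 = 3
Q <-> !R = 3 <-> 3 = 7
(R && R) -> (Q <-> !R) = 4 -> 7 = 7
(((Q <-> R) -> ((R <-> P) -> Q)) || !!(P -> P)) -> ((R && R) -> (Q <-> !R)) = 7 -> 7 = 7
P && P = 6 && 6 = 6
R && R = 4 && 4 = 4
P -> (R && R) = 6 -> 4 = 5
(P && P) <-> (P -> (R && R)) = 6 <-> 5 = 6
!((P && P) <-> (P -> (R && R))) = !6 = 1
!!((P && P) <-> (P -> (R && R))) = !1 = 6
((((Q <-> R) -> ((R <-> P) -> Q)) || !!(P -> P)) -> ((R && R) -> (Q <-> !R))) -> !!((P && P) <-> (P -> (R && R))) = 7 -> 6 = 6

6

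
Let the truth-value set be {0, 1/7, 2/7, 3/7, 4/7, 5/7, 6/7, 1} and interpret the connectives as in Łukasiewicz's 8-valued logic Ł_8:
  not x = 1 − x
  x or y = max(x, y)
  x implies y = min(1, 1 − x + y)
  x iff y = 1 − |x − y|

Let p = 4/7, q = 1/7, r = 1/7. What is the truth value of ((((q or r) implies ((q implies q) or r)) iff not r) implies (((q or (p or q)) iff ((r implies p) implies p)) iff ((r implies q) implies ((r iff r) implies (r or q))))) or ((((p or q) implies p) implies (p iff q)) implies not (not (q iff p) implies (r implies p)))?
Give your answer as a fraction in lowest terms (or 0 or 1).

q or r = 1/7 or 1/7 = 1/7
q implies q = 1/7 implies 1/7 = 1
(q implies q) or r = 1 or 1/7 = 1
(q or r) implies ((q implies q) or r) = 1/7 implies 1 = 1
not r = not 1/7 = 6/7
((q or r) implies ((q implies q) or r)) iff not r = 1 iff 6/7 = 6/7
p or q = 4/7 or 1/7 = 4/7
q or (p or q) = 1/7 or 4/7 = 4/7
r implies p = 1/7 implies 4/7 = 1
(r implies p) implies p = 1 implies 4/7 = 4/7
(q or (p or q)) iff ((r implies p) implies p) = 4/7 iff 4/7 = 1
r implies q = 1/7 implies 1/7 = 1
r iff r = 1/7 iff 1/7 = 1
r or q = 1/7 or 1/7 = 1/7
(r iff r) implies (r or q) = 1 implies 1/7 = 1/7
(r implies q) implies ((r iff r) implies (r or q)) = 1 implies 1/7 = 1/7
((q or (p or q)) iff ((r implies p) implies p)) iff ((r implies q) implies ((r iff r) implies (r or q))) = 1 iff 1/7 = 1/7
(((q or r) implies ((q implies q) or r)) iff not r) implies (((q or (p or q)) iff ((r implies p) implies p)) iff ((r implies q) implies ((r iff r) implies (r or q)))) = 6/7 implies 1/7 = 2/7
p or q = 4/7 or 1/7 = 4/7
(p or q) implies p = 4/7 implies 4/7 = 1
p iff q = 4/7 iff 1/7 = 4/7
((p or q) implies p) implies (p iff q) = 1 implies 4/7 = 4/7
q iff p = 1/7 iff 4/7 = 4/7
not (q iff p) = not 4/7 = 3/7
r implies p = 1/7 implies 4/7 = 1
not (q iff p) implies (r implies p) = 3/7 implies 1 = 1
not (not (q iff p) implies (r implies p)) = not 1 = 0
(((p or q) implies p) implies (p iff q)) implies not (not (q iff p) implies (r implies p)) = 4/7 implies 0 = 3/7
((((q or r) implies ((q implies q) or r)) iff not r) implies (((q or (p or q)) iff ((r implies p) implies p)) iff ((r implies q) implies ((r iff r) implies (r or q))))) or ((((p or q) implies p) implies (p iff q)) implies not (not (q iff p) implies (r implies p))) = 2/7 or 3/7 = 3/7

3/7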